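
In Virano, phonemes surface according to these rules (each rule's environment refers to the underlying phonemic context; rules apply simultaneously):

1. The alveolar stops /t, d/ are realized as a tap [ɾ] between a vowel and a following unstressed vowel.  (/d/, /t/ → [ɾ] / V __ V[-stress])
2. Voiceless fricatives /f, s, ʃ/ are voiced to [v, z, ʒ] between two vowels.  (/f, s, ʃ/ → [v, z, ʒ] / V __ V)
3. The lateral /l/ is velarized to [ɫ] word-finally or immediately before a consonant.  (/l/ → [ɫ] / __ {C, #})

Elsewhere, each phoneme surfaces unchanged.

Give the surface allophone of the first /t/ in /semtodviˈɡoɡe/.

/t/ (between /m/ and /o/): rule 1 targets it, but not between a vowel and a following unstressed vowel → unchanged [t].

[t]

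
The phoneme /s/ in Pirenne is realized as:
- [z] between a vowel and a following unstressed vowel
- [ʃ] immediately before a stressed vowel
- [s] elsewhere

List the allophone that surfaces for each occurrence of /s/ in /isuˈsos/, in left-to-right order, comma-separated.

Occurrence 1 (position 2): between a vowel and a following unstressed vowel → [z].
Occurrence 2 (position 4): immediately before a stressed vowel → [ʃ].
Occurrence 3 (position 6): no conditioning environment matches → elsewhere allophone [s].

[z], [ʃ], [s]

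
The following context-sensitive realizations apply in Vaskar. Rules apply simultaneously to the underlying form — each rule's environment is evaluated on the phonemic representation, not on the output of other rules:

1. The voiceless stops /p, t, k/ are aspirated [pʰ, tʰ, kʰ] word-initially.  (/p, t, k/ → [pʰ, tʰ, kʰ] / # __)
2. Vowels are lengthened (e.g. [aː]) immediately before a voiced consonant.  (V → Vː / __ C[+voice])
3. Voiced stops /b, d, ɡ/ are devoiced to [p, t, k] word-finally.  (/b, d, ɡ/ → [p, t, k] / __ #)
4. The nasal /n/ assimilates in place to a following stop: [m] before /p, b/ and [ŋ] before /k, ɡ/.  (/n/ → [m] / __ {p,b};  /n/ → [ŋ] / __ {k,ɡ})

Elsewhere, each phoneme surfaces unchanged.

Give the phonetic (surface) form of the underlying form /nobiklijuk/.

[noːbikliːjuk]

/n/ — word-initial; rule 4 does not apply here → [n].
/o/ (between /n/ and /b/) occurs before a voiced consonant → [oː] by rule 2.
/b/ (between /o/ and /i/): rule 3 targets it, but not word-finally → unchanged [b].
/i/ (between /b/ and /k/) is in the target of rule 2 but the environment (before a voiced consonant) is not met → [i].
/k/ (between /i/ and /l/) is in the target of rule 1 but the environment (word-initially) is not met → [k].
/l/ (between /k/ and /i/) is unaffected → [l].
Rule 2 applies to /i/ (between /l/ and /j/: before a voiced consonant) → [iː].
/j/ (between /i/ and /u/): no rule targets it → [j].
/u/ (between /j/ and /k/): rule 2 targets it, but not before a voiced consonant → unchanged [u].
/k/ — word-final; rule 1 does not apply here → [k].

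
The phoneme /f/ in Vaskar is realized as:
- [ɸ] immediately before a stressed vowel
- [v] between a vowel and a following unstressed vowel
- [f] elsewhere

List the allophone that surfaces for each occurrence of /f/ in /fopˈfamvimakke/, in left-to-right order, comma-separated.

Occurrence 1 (position 1): no conditioning environment matches → elsewhere allophone [f].
Occurrence 2 (position 4): immediately before a stressed vowel → [ɸ].

[f], [ɸ]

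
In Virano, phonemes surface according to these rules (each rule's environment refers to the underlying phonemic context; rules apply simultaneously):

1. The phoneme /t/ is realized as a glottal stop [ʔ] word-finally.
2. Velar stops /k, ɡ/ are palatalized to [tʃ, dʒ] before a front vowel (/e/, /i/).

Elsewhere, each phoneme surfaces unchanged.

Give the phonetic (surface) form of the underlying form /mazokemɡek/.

/m/ — not in any rule's target class → [m].
/a/ (between /m/ and /z/): no rule targets it → [a].
/z/ (between /a/ and /o/): no rule targets it → [z].
/o/ — not in any rule's target class → [o].
/k/ meets the environment for rule 2 (before a front vowel) → [tʃ].
/e/ (between /k/ and /m/) is unaffected → [e].
/m/ (between /e/ and /ɡ/): no rule targets it → [m].
/ɡ/ (between /m/ and /e/) occurs before a front vowel → [dʒ] by rule 2.
/e/ (between /ɡ/ and /k/): no rule targets it → [e].
/k/ (word-final) is in the target of rule 2 but the environment (before a front vowel) is not met → [k].

[mazotʃemdʒek]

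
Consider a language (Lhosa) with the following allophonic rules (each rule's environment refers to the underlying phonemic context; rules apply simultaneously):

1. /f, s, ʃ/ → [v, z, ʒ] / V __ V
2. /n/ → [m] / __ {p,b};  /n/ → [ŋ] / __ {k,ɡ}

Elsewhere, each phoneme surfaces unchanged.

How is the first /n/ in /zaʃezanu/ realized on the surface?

[n]

/n/ — between /a/ and /u/; rule 2 does not apply here → [n].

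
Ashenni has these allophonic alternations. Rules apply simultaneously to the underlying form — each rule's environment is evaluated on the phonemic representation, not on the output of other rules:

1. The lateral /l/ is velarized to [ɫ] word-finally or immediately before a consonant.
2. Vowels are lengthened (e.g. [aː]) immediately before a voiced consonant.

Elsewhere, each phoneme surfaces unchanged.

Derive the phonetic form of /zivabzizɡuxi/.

[ziːvaːbziːzɡuxi]

/z/ (word-initial) is unaffected → [z].
/i/ meets the environment for rule 2 (before a voiced consonant) → [iː].
/v/ stays [v].
Rule 2 applies to /a/ (between /v/ and /b/: before a voiced consonant) → [aː].
/b/ (between /a/ and /z/) is unaffected → [b].
/z/ stays [z].
Rule 2 applies to /i/ (between /z/ and /z/: before a voiced consonant) → [iː].
/z/ (between /i/ and /ɡ/) is unaffected → [z].
/ɡ/ stays [ɡ].
/u/ — between /ɡ/ and /x/; rule 2 does not apply here → [u].
/x/ stays [x].
/i/ (word-final) fails the environment for rule 2, so it stays [i].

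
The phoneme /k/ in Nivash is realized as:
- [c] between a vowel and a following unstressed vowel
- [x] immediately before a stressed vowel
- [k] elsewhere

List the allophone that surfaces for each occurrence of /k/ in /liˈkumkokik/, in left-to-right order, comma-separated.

[x], [k], [c], [k]

Occurrence 1 (position 3): immediately before a stressed vowel → [x].
Occurrence 2 (position 6): no conditioning environment matches → elsewhere allophone [k].
Occurrence 3 (position 8): between a vowel and a following unstressed vowel → [c].
Occurrence 4 (position 10): no conditioning environment matches → elsewhere allophone [k].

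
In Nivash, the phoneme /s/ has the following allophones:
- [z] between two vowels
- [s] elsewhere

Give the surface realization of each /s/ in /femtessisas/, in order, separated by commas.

[s], [s], [z], [s]

Occurrence 1 (position 6): no conditioning environment matches → elsewhere allophone [s].
Occurrence 2 (position 7): no conditioning environment matches → elsewhere allophone [s].
Occurrence 3 (position 9): between two vowels → [z].
Occurrence 4 (position 11): no conditioning environment matches → elsewhere allophone [s].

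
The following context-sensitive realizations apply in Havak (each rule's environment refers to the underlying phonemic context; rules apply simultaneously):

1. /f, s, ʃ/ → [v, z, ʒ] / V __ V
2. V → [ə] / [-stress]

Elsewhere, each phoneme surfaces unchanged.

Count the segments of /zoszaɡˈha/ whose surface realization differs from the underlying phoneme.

2

Segments that undergo a rule: /o/ → [ə] (rule 2); /a/ → [ə] (rule 2).
All other segments surface unchanged.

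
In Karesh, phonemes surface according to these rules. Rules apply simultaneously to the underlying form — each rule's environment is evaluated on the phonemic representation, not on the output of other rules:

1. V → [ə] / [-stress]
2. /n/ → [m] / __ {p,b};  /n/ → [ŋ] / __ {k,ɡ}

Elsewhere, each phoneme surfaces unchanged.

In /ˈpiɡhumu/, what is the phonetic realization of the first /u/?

[ə]

/u/ (between /h/ and /m/) occurs in an unstressed syllable → [ə] by rule 1.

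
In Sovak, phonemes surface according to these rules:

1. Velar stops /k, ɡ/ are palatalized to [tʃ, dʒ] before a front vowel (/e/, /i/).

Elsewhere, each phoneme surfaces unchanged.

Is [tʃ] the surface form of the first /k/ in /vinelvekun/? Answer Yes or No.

No

/k/ — between /e/ and /u/; rule 1 does not apply here → [k].
The actual realization is [k], not [tʃ].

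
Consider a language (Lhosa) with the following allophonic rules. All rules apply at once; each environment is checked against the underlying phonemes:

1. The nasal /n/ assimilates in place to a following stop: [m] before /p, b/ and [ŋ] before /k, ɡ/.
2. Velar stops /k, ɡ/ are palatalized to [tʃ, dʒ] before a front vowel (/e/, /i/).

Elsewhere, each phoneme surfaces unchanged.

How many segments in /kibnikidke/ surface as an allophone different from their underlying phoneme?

Segments that undergo a rule: /k/ → [tʃ] (rule 2); /k/ → [tʃ] (rule 2); /k/ → [tʃ] (rule 2).
All other segments surface unchanged.

3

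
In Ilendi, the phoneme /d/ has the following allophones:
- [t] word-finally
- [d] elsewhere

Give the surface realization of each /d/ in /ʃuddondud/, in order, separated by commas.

[d], [d], [d], [t]

Occurrence 1 (position 3): no conditioning environment matches → elsewhere allophone [d].
Occurrence 2 (position 4): no conditioning environment matches → elsewhere allophone [d].
Occurrence 3 (position 7): no conditioning environment matches → elsewhere allophone [d].
Occurrence 4 (position 9): word-finally → [t].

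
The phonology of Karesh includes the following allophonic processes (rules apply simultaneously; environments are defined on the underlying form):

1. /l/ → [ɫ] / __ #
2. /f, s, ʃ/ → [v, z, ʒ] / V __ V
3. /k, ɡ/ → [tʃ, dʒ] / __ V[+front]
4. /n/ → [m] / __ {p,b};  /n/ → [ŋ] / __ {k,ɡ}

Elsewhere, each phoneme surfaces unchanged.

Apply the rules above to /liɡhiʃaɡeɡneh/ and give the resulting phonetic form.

[liɡhiʒadʒeɡneh]

/l/ (word-initial) is in the target of rule 1 but the environment (word-finally) is not met → [l].
/i/ stays [i].
/ɡ/ — between /i/ and /h/; rule 3 does not apply here → [ɡ].
/h/ (between /ɡ/ and /i/): no rule targets it → [h].
/i/ (between /h/ and /ʃ/) is unaffected → [i].
/ʃ/ (between /i/ and /a/): between two vowels, so rule 2 applies → [ʒ].
/a/ (between /ʃ/ and /ɡ/) is unaffected → [a].
/ɡ/ — between /a/ and /e/, before a front vowel — surfaces as [dʒ] (rule 3).
/e/ stays [e].
/ɡ/ (between /e/ and /n/) fails the environment for rule 3, so it stays [ɡ].
/n/ (between /ɡ/ and /e/) is in the target of rule 4 but the environment (before a labial or velar stop) is not met → [n].
/e/ — not in any rule's target class → [e].
/h/ (word-final): no rule targets it → [h].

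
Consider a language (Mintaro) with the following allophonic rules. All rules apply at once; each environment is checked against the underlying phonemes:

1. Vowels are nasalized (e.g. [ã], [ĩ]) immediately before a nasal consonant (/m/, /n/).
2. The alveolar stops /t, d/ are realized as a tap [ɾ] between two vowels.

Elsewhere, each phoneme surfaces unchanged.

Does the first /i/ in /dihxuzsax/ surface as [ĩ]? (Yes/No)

No

/i/ (between /d/ and /h/): rule 1 targets it, but not before a nasal consonant → unchanged [i].
The actual realization is [i], not [ĩ].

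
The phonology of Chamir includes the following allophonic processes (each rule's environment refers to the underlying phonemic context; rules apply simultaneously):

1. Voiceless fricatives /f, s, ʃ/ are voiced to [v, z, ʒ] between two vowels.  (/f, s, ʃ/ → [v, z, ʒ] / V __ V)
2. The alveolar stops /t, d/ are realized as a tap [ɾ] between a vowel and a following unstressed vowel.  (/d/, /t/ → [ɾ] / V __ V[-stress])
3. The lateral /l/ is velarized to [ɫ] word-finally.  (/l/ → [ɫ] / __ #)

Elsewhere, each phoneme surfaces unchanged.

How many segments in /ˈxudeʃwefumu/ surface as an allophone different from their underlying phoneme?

2

Segments that undergo a rule: /d/ → [ɾ] (rule 2); /f/ → [v] (rule 1).
All other segments surface unchanged.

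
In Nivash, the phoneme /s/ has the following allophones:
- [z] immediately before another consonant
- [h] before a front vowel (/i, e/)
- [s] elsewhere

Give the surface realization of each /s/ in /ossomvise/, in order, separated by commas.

Occurrence 1 (position 2): immediately before another consonant → [z].
Occurrence 2 (position 3): no conditioning environment matches → elsewhere allophone [s].
Occurrence 3 (position 8): before a front vowel (/i, e/) → [h].

[z], [s], [h]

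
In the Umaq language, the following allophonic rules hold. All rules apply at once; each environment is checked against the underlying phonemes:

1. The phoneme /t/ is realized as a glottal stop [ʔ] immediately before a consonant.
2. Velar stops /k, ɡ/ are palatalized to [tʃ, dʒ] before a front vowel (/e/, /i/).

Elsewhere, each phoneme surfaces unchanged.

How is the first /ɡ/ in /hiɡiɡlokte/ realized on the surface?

[dʒ]

/ɡ/ meets the environment for rule 2 (before a front vowel) → [dʒ].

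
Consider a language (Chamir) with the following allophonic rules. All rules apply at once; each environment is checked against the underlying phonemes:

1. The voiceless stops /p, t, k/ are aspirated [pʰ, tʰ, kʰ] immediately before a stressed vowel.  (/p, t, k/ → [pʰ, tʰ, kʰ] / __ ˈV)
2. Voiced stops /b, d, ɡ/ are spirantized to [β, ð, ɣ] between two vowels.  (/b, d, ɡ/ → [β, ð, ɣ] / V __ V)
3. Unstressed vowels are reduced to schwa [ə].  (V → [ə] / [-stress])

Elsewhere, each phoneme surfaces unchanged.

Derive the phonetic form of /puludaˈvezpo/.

/p/ (word-initial) fails the environment for rule 1, so it stays [p].
/u/ (between /p/ and /l/) occurs in an unstressed syllable → [ə] by rule 3.
/l/ — not in any rule's target class → [l].
/u/ — between /l/ and /d/, in an unstressed syllable — surfaces as [ə] (rule 3).
Rule 2 applies to /d/ (between /u/ and /a/: between two vowels) → [ð].
/a/ — between /d/ and /v/, in an unstressed syllable — surfaces as [ə] (rule 3).
/v/ (between /a/ and /e/): no rule targets it → [v].
/e/ (between /v/ and /z/) fails the environment for rule 3, so it stays [e].
/z/ (between /e/ and /p/) is unaffected → [z].
/p/ (between /z/ and /o/) is in the target of rule 1 but the environment (immediately before a stressed vowel) is not met → [p].
/o/ (word-final): in an unstressed syllable, so rule 3 applies → [ə].

[pələðəˈvezpə]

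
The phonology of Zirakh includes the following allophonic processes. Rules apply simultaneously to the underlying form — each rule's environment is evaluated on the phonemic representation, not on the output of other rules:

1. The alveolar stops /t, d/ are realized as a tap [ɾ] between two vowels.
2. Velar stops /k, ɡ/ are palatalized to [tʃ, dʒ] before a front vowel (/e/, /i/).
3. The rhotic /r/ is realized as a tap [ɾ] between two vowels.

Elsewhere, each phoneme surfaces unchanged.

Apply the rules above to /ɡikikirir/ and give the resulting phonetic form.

[dʒitʃitʃiɾir]

/ɡ/ — word-initial, before a front vowel — surfaces as [dʒ] (rule 2).
/i/ stays [i].
/k/ (between /i/ and /i/): before a front vowel, so rule 2 applies → [tʃ].
/i/ (between /k/ and /k/): no rule targets it → [i].
/k/ — between /i/ and /i/, before a front vowel — surfaces as [tʃ] (rule 2).
/i/ — not in any rule's target class → [i].
/r/ (between /i/ and /i/): between two vowels, so rule 3 applies → [ɾ].
/i/ (between /r/ and /r/) is unaffected → [i].
/r/ — word-final; rule 3 does not apply here → [r].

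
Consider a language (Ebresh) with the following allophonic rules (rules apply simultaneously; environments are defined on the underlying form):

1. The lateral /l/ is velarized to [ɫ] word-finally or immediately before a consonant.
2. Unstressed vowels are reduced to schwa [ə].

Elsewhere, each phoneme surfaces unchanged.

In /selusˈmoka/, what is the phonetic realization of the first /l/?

[l]

/l/ (between /e/ and /u/): rule 1 targets it, but not word-finally or immediately before a consonant → unchanged [l].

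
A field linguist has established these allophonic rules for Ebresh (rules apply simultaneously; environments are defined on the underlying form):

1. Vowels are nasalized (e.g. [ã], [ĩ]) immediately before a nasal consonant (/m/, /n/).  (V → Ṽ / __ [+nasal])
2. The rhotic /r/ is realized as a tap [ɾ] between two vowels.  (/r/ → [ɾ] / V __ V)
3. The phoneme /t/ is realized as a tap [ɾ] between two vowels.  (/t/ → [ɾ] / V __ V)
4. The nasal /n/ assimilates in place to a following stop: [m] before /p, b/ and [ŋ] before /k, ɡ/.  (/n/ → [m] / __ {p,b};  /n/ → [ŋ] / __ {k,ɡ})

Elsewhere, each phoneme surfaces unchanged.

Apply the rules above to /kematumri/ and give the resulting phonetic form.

/k/ (word-initial) is unaffected → [k].
/e/ (between /k/ and /m/): before a nasal consonant, so rule 1 applies → [ẽ].
/m/ (between /e/ and /a/) is unaffected → [m].
/a/ (between /m/ and /t/) fails the environment for rule 1, so it stays [a].
/t/ (between /a/ and /u/): between two vowels, so rule 3 applies → [ɾ].
Rule 1 applies to /u/ (between /t/ and /m/: before a nasal consonant) → [ũ].
/m/ — not in any rule's target class → [m].
/r/ (between /m/ and /i/): rule 2 targets it, but not between two vowels → unchanged [r].
/i/ (word-final) is in the target of rule 1 but the environment (before a nasal consonant) is not met → [i].

[kẽmaɾũmri]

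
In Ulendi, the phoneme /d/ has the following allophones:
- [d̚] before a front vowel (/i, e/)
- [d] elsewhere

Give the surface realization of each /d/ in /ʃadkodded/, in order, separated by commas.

[d], [d], [d̚], [d]

Occurrence 1 (position 3): no conditioning environment matches → elsewhere allophone [d].
Occurrence 2 (position 6): no conditioning environment matches → elsewhere allophone [d].
Occurrence 3 (position 7): before a front vowel (/i, e/) → [d̚].
Occurrence 4 (position 9): no conditioning environment matches → elsewhere allophone [d].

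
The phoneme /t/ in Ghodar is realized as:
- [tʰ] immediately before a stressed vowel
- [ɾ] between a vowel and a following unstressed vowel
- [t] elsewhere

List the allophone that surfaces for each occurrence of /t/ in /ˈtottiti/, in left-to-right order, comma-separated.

[tʰ], [t], [t], [ɾ]

Occurrence 1 (position 1): immediately before a stressed vowel → [tʰ].
Occurrence 2 (position 3): no conditioning environment matches → elsewhere allophone [t].
Occurrence 3 (position 4): no conditioning environment matches → elsewhere allophone [t].
Occurrence 4 (position 6): between a vowel and a following unstressed vowel → [ɾ].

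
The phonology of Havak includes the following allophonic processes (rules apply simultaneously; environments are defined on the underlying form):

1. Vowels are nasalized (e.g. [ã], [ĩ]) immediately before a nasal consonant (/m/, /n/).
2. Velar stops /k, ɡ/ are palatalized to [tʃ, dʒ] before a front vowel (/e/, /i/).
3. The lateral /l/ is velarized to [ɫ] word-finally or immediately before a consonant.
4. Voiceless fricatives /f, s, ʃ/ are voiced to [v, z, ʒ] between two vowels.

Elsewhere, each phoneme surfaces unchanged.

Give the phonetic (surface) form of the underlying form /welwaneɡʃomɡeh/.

[weɫwãneɡʃõmdʒeh]

/w/ stays [w].
/e/ (between /w/ and /l/): rule 1 targets it, but not before a nasal consonant → unchanged [e].
Rule 3 applies to /l/ (between /e/ and /w/: word-finally or immediately before a consonant) → [ɫ].
/w/ stays [w].
/a/ meets the environment for rule 1 (before a nasal consonant) → [ã].
/n/ — not in any rule's target class → [n].
/e/ (between /n/ and /ɡ/): rule 1 targets it, but not before a nasal consonant → unchanged [e].
/ɡ/ (between /e/ and /ʃ/) is in the target of rule 2 but the environment (before a front vowel) is not met → [ɡ].
/ʃ/ (between /ɡ/ and /o/): rule 4 targets it, but not between two vowels → unchanged [ʃ].
/o/ (between /ʃ/ and /m/) occurs before a nasal consonant → [õ] by rule 1.
/m/ (between /o/ and /ɡ/): no rule targets it → [m].
/ɡ/ meets the environment for rule 2 (before a front vowel) → [dʒ].
/e/ (between /ɡ/ and /h/) fails the environment for rule 1, so it stays [e].
/h/ (word-final): no rule targets it → [h].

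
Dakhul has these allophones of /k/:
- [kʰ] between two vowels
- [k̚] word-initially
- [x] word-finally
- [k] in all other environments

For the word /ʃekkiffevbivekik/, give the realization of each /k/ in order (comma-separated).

Occurrence 1 (position 3): no conditioning environment matches → elsewhere allophone [k].
Occurrence 2 (position 4): no conditioning environment matches → elsewhere allophone [k].
Occurrence 3 (position 14): between two vowels → [kʰ].
Occurrence 4 (position 16): word-finally → [x].

[k], [k], [kʰ], [x]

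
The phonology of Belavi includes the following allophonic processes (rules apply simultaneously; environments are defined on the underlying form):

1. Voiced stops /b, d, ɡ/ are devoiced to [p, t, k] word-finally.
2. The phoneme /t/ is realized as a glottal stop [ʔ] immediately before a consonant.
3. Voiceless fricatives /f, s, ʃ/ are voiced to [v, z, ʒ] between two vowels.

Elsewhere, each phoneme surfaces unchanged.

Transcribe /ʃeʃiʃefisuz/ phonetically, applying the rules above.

/ʃ/ — word-initial; rule 3 does not apply here → [ʃ].
/e/ (between /ʃ/ and /ʃ/) is unaffected → [e].
Rule 3 applies to /ʃ/ (between /e/ and /i/: between two vowels) → [ʒ].
/i/ (between /ʃ/ and /ʃ/): no rule targets it → [i].
/ʃ/ (between /i/ and /e/) occurs between two vowels → [ʒ] by rule 3.
/e/ (between /ʃ/ and /f/): no rule targets it → [e].
/f/ (between /e/ and /i/): between two vowels, so rule 3 applies → [v].
/i/ stays [i].
/s/ — between /i/ and /u/, between two vowels — surfaces as [z] (rule 3).
/u/ — not in any rule's target class → [u].
/z/ stays [z].

[ʃeʒiʒevizuz]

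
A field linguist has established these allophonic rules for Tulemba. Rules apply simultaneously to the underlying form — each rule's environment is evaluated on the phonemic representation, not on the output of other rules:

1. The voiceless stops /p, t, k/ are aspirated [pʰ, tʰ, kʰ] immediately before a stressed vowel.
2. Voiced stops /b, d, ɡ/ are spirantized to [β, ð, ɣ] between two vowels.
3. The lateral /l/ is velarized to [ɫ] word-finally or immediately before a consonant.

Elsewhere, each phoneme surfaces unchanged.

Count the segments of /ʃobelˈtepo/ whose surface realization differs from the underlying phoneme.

Segments that undergo a rule: /b/ → [β] (rule 2); /l/ → [ɫ] (rule 3); /t/ → [tʰ] (rule 1).
All other segments surface unchanged.

3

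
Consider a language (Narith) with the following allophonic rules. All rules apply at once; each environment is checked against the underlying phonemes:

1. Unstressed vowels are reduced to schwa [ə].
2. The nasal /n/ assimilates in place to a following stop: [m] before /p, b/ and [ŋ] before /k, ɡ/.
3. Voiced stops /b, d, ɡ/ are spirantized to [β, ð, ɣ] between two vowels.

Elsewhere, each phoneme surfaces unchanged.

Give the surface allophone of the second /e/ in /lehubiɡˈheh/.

/e/ (between /h/ and /h/): rule 1 targets it, but not in an unstressed syllable → unchanged [e].

[e]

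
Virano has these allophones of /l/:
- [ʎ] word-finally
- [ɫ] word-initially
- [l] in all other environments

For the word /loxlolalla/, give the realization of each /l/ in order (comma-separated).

[ɫ], [l], [l], [l], [l]

Occurrence 1 (position 1): word-initially → [ɫ].
Occurrence 2 (position 4): no conditioning environment matches → elsewhere allophone [l].
Occurrence 3 (position 6): no conditioning environment matches → elsewhere allophone [l].
Occurrence 4 (position 8): no conditioning environment matches → elsewhere allophone [l].
Occurrence 5 (position 9): no conditioning environment matches → elsewhere allophone [l].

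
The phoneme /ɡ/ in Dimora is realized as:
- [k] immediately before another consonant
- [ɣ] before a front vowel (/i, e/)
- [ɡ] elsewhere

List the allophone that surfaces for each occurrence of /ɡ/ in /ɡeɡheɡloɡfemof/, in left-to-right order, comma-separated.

[ɣ], [k], [k], [k]

Occurrence 1 (position 1): before a front vowel (/i, e/) → [ɣ].
Occurrence 2 (position 3): immediately before another consonant → [k].
Occurrence 3 (position 6): immediately before another consonant → [k].
Occurrence 4 (position 9): immediately before another consonant → [k].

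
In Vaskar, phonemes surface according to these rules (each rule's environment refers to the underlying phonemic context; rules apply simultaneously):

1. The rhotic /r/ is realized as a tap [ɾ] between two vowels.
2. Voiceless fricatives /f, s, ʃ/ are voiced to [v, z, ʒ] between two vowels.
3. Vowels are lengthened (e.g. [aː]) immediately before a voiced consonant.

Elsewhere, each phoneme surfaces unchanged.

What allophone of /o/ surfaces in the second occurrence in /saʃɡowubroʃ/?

[o]

/o/ — between /r/ and /ʃ/; rule 3 does not apply here → [o].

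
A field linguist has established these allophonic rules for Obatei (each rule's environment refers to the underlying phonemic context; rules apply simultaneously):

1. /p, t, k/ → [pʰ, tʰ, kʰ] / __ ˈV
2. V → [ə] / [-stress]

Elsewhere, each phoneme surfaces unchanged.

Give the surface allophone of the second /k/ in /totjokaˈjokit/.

/k/ (between /o/ and /i/): rule 1 targets it, but not immediately before a stressed vowel → unchanged [k].

[k]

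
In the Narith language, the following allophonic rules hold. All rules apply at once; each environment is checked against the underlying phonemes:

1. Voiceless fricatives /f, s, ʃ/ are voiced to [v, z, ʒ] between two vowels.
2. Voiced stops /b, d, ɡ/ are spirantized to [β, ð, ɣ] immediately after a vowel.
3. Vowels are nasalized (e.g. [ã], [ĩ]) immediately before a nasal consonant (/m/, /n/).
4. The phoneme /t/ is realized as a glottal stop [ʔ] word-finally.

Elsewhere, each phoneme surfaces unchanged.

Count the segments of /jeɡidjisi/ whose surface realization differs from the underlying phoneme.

Segments that undergo a rule: /ɡ/ → [ɣ] (rule 2); /d/ → [ð] (rule 2); /s/ → [z] (rule 1).
All other segments surface unchanged.

3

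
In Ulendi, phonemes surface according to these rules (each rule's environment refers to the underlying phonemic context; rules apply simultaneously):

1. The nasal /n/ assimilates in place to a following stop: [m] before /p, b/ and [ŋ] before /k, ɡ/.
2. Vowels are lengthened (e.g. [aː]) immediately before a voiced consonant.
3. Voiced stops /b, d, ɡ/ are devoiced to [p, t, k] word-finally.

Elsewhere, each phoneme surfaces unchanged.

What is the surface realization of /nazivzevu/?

[naːziːvzeːvu]

/n/ (word-initial) fails the environment for rule 1, so it stays [n].
/a/ (between /n/ and /z/): before a voiced consonant, so rule 2 applies → [aː].
/z/ (between /a/ and /i/): no rule targets it → [z].
/i/ meets the environment for rule 2 (before a voiced consonant) → [iː].
/v/ (between /i/ and /z/) is unaffected → [v].
/z/ (between /v/ and /e/): no rule targets it → [z].
/e/ meets the environment for rule 2 (before a voiced consonant) → [eː].
/v/ (between /e/ and /u/) is unaffected → [v].
/u/ — word-final; rule 2 does not apply here → [u].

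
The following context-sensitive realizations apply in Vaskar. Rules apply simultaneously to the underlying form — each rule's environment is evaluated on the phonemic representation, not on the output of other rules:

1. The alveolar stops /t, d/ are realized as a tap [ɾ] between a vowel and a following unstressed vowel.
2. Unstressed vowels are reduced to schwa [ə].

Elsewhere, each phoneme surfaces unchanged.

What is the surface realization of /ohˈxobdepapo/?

Rule 2 applies to /o/ (word-initial: in an unstressed syllable) → [ə].
/h/ stays [h].
/x/ stays [x].
/o/ — between /x/ and /b/; rule 2 does not apply here → [o].
/b/ (between /o/ and /d/) is unaffected → [b].
/d/ (between /b/ and /e/) is in the target of rule 1 but the environment (between a vowel and a following unstressed vowel) is not met → [d].
/e/ (between /d/ and /p/) occurs in an unstressed syllable → [ə] by rule 2.
/p/ stays [p].
/a/ (between /p/ and /p/): in an unstressed syllable, so rule 2 applies → [ə].
/p/ — not in any rule's target class → [p].
/o/ — word-final, in an unstressed syllable — surfaces as [ə] (rule 2).

[əhˈxobdəpəpə]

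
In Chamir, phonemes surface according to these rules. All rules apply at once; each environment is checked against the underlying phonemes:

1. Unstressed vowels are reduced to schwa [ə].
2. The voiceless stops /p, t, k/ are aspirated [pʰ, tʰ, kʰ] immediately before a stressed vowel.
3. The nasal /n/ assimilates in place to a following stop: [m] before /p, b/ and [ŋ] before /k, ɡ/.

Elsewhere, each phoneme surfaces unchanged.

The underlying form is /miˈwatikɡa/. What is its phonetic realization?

[məˈwatəkɡə]

/m/ — not in any rule's target class → [m].
Rule 1 applies to /i/ (between /m/ and /w/: in an unstressed syllable) → [ə].
/w/ stays [w].
/a/ (between /w/ and /t/): rule 1 targets it, but not in an unstressed syllable → unchanged [a].
/t/ (between /a/ and /i/): rule 2 targets it, but not immediately before a stressed vowel → unchanged [t].
/i/ (between /t/ and /k/): in an unstressed syllable, so rule 1 applies → [ə].
/k/ (between /i/ and /ɡ/) fails the environment for rule 2, so it stays [k].
/ɡ/ — not in any rule's target class → [ɡ].
/a/ (word-final): in an unstressed syllable, so rule 1 applies → [ə].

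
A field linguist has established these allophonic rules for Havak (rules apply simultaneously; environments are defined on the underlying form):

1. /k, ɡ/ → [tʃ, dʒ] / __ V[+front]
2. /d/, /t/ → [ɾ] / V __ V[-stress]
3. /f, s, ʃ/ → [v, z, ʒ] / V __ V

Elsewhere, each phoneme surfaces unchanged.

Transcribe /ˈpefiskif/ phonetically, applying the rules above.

/f/ — between /e/ and /i/, between two vowels — surfaces as [v] (rule 3).
/s/ (between /i/ and /k/): rule 3 targets it, but not between two vowels → unchanged [s].
/k/ (between /s/ and /i/) occurs before a front vowel → [tʃ] by rule 1.
/f/ (word-final) is in the target of rule 3 but the environment (between two vowels) is not met → [f].

[ˈpevistʃif]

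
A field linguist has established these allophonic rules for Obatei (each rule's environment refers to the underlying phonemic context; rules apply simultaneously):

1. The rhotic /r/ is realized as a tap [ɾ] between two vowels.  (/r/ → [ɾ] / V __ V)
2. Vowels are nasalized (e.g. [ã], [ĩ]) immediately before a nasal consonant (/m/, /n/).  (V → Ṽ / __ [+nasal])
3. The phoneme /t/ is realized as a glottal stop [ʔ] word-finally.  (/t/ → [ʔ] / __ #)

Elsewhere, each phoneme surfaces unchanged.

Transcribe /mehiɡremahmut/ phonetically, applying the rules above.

/m/ (word-initial): no rule targets it → [m].
/e/ (between /m/ and /h/) is in the target of rule 2 but the environment (before a nasal consonant) is not met → [e].
/h/ (between /e/ and /i/): no rule targets it → [h].
/i/ (between /h/ and /ɡ/) is in the target of rule 2 but the environment (before a nasal consonant) is not met → [i].
/ɡ/ (between /i/ and /r/): no rule targets it → [ɡ].
/r/ (between /ɡ/ and /e/): rule 1 targets it, but not between two vowels → unchanged [r].
Rule 2 applies to /e/ (between /r/ and /m/: before a nasal consonant) → [ẽ].
/m/ — not in any rule's target class → [m].
/a/ (between /m/ and /h/) fails the environment for rule 2, so it stays [a].
/h/ (between /a/ and /m/): no rule targets it → [h].
/m/ stays [m].
/u/ (between /m/ and /t/) fails the environment for rule 2, so it stays [u].
/t/ (word-final) occurs word-finally → [ʔ] by rule 3.

[mehiɡrẽmahmuʔ]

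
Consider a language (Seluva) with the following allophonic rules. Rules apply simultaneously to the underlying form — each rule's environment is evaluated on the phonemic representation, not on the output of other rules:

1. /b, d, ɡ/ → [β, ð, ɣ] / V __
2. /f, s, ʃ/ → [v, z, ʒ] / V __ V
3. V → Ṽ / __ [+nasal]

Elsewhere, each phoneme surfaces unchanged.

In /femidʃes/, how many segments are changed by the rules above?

2

Segments that undergo a rule: /e/ → [ẽ] (rule 3); /d/ → [ð] (rule 1).
All other segments surface unchanged.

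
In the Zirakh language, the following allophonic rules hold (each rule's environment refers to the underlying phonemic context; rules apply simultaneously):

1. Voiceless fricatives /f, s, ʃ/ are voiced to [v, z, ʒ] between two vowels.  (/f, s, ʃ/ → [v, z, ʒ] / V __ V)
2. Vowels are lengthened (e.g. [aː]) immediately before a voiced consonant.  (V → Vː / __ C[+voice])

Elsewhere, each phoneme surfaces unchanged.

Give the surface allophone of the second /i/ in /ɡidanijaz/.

[iː]

/i/ (between /n/ and /j/) occurs before a voiced consonant → [iː] by rule 2.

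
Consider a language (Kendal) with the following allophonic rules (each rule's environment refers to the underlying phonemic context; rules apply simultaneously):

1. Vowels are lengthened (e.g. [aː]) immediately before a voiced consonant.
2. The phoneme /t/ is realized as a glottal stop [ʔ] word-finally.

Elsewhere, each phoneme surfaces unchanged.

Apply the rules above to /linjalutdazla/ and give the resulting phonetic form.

/i/ meets the environment for rule 1 (before a voiced consonant) → [iː].
/a/ (between /j/ and /l/): before a voiced consonant, so rule 1 applies → [aː].
/u/ (between /l/ and /t/) fails the environment for rule 1, so it stays [u].
/t/ (between /u/ and /d/): rule 2 targets it, but not word-finally → unchanged [t].
/a/ (between /d/ and /z/) occurs before a voiced consonant → [aː] by rule 1.
/a/ (word-final): rule 1 targets it, but not before a voiced consonant → unchanged [a].

[liːnjaːlutdaːzla]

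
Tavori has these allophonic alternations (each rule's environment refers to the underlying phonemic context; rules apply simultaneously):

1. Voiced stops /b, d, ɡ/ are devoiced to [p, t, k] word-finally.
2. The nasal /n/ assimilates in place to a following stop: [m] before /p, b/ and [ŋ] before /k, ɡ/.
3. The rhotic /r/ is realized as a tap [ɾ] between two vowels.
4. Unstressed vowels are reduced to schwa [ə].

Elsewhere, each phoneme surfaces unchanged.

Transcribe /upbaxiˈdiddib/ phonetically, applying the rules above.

[əpbəxəˈdiddəp]

/u/ — word-initial, in an unstressed syllable — surfaces as [ə] (rule 4).
/p/ (between /u/ and /b/) is unaffected → [p].
/b/ (between /p/ and /a/) fails the environment for rule 1, so it stays [b].
/a/ meets the environment for rule 4 (in an unstressed syllable) → [ə].
/x/ — not in any rule's target class → [x].
/i/ meets the environment for rule 4 (in an unstressed syllable) → [ə].
/d/ (between /i/ and /i/): rule 1 targets it, but not word-finally → unchanged [d].
/i/ (between /d/ and /d/): rule 4 targets it, but not in an unstressed syllable → unchanged [i].
/d/ (between /i/ and /d/): rule 1 targets it, but not word-finally → unchanged [d].
/d/ (between /d/ and /i/): rule 1 targets it, but not word-finally → unchanged [d].
/i/ meets the environment for rule 4 (in an unstressed syllable) → [ə].
/b/ (word-final) occurs word-finally → [p] by rule 1.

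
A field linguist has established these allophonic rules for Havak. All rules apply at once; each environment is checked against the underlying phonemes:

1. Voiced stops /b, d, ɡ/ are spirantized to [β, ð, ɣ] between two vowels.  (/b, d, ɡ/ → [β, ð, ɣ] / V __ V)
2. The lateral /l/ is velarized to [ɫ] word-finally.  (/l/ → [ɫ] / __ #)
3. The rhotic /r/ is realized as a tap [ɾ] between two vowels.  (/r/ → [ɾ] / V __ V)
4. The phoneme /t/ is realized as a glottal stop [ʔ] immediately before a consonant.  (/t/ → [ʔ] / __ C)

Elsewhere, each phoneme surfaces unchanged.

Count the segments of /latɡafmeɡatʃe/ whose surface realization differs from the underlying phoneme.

Segments that undergo a rule: /t/ → [ʔ] (rule 4); /ɡ/ → [ɣ] (rule 1); /t/ → [ʔ] (rule 4).
All other segments surface unchanged.

3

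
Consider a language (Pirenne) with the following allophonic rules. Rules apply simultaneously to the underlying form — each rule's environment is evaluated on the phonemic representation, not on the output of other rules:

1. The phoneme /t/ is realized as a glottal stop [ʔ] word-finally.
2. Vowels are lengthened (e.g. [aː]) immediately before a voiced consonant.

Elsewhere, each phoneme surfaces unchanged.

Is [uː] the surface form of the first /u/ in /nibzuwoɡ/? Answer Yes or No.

Yes

/u/ (between /z/ and /w/): before a voiced consonant, so rule 2 applies → [uː].
The actual realization is [uː], which matches [uː].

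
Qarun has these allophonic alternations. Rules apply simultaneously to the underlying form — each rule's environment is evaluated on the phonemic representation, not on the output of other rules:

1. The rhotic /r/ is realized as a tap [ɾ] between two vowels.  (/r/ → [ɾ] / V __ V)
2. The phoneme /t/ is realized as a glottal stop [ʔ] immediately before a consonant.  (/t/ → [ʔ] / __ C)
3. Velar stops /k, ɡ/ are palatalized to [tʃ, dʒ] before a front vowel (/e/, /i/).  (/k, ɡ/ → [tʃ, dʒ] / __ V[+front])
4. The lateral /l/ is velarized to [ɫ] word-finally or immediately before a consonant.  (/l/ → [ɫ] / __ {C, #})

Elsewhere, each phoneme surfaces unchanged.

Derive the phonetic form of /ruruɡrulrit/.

/r/ (word-initial) fails the environment for rule 1, so it stays [r].
/u/ (between /r/ and /r/): no rule targets it → [u].
/r/ — between /u/ and /u/, between two vowels — surfaces as [ɾ] (rule 1).
/u/ — not in any rule's target class → [u].
/ɡ/ (between /u/ and /r/) fails the environment for rule 3, so it stays [ɡ].
/r/ (between /ɡ/ and /u/): rule 1 targets it, but not between two vowels → unchanged [r].
/u/ (between /r/ and /l/) is unaffected → [u].
/l/ meets the environment for rule 4 (word-finally or immediately before a consonant) → [ɫ].
/r/ (between /l/ and /i/) is in the target of rule 1 but the environment (between two vowels) is not met → [r].
/i/ stays [i].
/t/ (word-final) fails the environment for rule 2, so it stays [t].

[ruɾuɡruɫrit]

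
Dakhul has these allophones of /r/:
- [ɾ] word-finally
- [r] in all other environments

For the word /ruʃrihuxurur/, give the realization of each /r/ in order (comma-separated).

[r], [r], [r], [ɾ]

Occurrence 1 (position 1): no conditioning environment matches → elsewhere allophone [r].
Occurrence 2 (position 4): no conditioning environment matches → elsewhere allophone [r].
Occurrence 3 (position 10): no conditioning environment matches → elsewhere allophone [r].
Occurrence 4 (position 12): word-finally → [ɾ].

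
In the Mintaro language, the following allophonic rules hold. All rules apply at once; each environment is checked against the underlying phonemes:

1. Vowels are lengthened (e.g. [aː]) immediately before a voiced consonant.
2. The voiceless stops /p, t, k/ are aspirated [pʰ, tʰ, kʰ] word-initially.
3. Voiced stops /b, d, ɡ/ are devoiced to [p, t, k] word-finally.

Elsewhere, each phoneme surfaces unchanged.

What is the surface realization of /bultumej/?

/b/ (word-initial) fails the environment for rule 3, so it stays [b].
/u/ (between /b/ and /l/): before a voiced consonant, so rule 1 applies → [uː].
/l/ (between /u/ and /t/): no rule targets it → [l].
/t/ (between /l/ and /u/) fails the environment for rule 2, so it stays [t].
/u/ meets the environment for rule 1 (before a voiced consonant) → [uː].
/m/ (between /u/ and /e/): no rule targets it → [m].
/e/ (between /m/ and /j/) occurs before a voiced consonant → [eː] by rule 1.
/j/ (word-final): no rule targets it → [j].

[buːltuːmeːj]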